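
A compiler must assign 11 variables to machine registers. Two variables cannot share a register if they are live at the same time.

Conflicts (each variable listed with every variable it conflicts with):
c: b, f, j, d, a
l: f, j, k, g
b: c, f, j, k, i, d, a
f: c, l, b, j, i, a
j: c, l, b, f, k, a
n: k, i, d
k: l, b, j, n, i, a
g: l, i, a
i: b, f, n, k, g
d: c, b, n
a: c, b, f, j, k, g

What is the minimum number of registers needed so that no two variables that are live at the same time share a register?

5

c, b, f, j, a are mutually in conflict, so at least 5 registers are needed.
5 registers suffice: c=5, l=1, b=1, f=4, j=2, n=1, k=4, g=4, i=2, d=2, a=3. No two conflicting variables share a register.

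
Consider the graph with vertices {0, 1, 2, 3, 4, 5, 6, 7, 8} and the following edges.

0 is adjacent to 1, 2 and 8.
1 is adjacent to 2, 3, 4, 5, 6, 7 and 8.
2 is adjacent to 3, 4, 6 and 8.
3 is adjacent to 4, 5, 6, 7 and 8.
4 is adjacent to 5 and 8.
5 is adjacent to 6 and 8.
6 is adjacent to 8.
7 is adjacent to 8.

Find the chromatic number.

5

1, 3, 5, 6, 8 are mutually adjacent (a clique of size 5), so at least 5 colors are needed.
A valid assignment using 5 colors: 0=c, 1=b, 2=d, 3=c, 4=e, 5=d, 6=e, 7=d, 8=a. Every edge joins two different colors.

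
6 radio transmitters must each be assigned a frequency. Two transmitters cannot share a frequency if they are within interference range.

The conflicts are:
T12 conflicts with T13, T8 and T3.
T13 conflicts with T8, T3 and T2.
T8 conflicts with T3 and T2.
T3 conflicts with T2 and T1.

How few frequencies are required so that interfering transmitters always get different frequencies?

T12, T13, T8, T3 all conflict with each other, so at least 4 frequencies are needed.
4 frequencies suffice: frequency 1 → {T3}; frequency 2 → {T13, T1}; frequency 3 → {T8}; frequency 4 → {T12, T2}. Each listed conflict is separated.

4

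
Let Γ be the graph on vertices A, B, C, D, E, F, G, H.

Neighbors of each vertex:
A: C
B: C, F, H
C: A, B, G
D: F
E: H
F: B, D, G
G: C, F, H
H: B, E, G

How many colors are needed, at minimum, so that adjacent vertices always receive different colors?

A and C are adjacent, so at least 2 colors are needed.
One proper 2-coloring: A=2, B=2, C=1, D=2, E=2, F=1, G=2, H=1. No two adjacent vertices share a color.

2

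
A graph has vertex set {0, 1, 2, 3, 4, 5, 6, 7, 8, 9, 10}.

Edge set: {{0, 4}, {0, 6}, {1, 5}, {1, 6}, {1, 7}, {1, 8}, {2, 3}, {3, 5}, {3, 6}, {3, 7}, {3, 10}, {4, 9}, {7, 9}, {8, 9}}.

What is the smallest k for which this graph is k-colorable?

2

8 and 9 are adjacent, so at least 2 colors are needed.
A valid assignment using 2 colors: 0=red, 1=red, 2=blue, 3=red, 4=blue, 5=blue, 6=blue, 7=blue, 8=blue, 9=red, 10=blue. Each edge has distinct colors on its endpoints.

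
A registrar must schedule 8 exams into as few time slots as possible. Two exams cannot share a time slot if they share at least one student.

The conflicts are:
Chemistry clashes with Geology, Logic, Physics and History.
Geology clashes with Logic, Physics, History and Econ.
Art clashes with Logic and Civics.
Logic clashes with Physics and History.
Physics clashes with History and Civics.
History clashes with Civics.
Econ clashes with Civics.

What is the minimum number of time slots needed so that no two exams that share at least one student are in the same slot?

Chemistry, Geology, Logic, Physics, History all conflict with each other, so at least 5 time slots are needed.
5 time slots suffice: time slot 1 → {Art, Physics, Econ}; time slot 2 → {History}; time slot 3 → {Logic, Civics}; time slot 4 → {Geology}; time slot 5 → {Chemistry}. No two conflicting exams share a time slot.

5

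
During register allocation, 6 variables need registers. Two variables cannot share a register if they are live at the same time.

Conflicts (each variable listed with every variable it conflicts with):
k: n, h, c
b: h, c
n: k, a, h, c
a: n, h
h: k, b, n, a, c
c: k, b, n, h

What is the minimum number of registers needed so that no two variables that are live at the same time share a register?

4

k, n, h, c all conflict with each other, so at least 4 registers are needed.
4 registers suffice: k=4, b=2, n=2, a=3, h=1, c=3. Each listed conflict is separated.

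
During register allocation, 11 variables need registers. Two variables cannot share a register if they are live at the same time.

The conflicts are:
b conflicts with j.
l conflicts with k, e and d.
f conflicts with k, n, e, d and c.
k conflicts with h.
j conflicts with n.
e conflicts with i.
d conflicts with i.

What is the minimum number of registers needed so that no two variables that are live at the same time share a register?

2

f and n conflict, so at least 2 registers are needed.
Using 2 registers: b=2, l=1, f=1, k=2, j=1, n=2, e=2, h=1, d=2, c=2, i=1. Each listed conflict is separated.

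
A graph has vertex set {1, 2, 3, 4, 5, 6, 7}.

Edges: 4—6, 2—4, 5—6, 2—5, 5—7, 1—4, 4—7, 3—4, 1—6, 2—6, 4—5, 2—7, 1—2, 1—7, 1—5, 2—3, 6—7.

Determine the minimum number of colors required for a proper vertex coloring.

6

1, 2, 4, 5, 6, 7 form a clique, so at least 6 colors are needed.
One proper 6-coloring: 1=e, 2=a, 3=c, 4=b, 5=d, 6=f, 7=c. Each edge has distinct colors on its endpoints.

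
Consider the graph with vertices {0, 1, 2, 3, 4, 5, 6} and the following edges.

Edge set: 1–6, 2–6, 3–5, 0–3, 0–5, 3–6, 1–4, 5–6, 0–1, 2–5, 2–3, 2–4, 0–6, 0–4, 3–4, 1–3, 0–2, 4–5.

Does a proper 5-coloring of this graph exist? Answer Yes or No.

The chromatic number is 5. 0, 2, 3, 5, 6 form a clique, so at least 5 colors are needed.
5 colors suffice: color red → {0}; color blue → {3}; color green → {1, 5}; color yellow → {2}; color purple → {4, 6}.
That is already a proper 5-coloring.

Yes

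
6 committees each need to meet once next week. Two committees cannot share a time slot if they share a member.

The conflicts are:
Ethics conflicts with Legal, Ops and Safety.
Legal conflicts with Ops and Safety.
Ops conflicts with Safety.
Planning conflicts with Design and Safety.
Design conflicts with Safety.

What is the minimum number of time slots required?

Ethics, Legal, Ops, Safety are mutually in conflict, so at least 4 time slots are needed.
4 time slots suffice: time slot 1 → {Safety}; time slot 2 → {Ethics, Design}; time slot 3 → {Legal, Planning}; time slot 4 → {Ops}. No two conflicting committees share a time slot.

4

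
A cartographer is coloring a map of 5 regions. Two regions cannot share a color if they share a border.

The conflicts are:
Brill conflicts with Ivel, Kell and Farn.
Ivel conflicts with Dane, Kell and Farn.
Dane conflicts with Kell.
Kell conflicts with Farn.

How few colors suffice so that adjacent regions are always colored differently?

4

Brill, Ivel, Kell, Farn pairwise conflict, so at least 4 colors are needed.
4 colors suffice: color 1 → {Kell}; color 2 → {Ivel}; color 3 → {Dane, Farn}; color 4 → {Brill}. Each listed conflict is separated.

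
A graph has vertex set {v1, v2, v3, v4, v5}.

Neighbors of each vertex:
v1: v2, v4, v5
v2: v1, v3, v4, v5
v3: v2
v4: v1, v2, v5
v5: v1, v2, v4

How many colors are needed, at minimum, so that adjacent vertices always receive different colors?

4

v1, v2, v4, v5 form a clique, so at least 4 colors are needed.
4 colors suffice: color R → {v2}; color B → {v1, v3}; color G → {v4}; color Y → {v5}. Each edge has distinct colors on its endpoints.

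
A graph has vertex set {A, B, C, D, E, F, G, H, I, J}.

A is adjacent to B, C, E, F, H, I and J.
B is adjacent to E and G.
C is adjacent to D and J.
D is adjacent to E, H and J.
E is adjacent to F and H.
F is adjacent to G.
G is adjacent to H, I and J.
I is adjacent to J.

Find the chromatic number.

3

G, I, J form a triangle, so at least 3 colors are needed.
3 colors suffice: color 1 → {A, D, G}; color 2 → {E, J}; color 3 → {B, C, F, H, I}. Each edge has distinct colors on its endpoints.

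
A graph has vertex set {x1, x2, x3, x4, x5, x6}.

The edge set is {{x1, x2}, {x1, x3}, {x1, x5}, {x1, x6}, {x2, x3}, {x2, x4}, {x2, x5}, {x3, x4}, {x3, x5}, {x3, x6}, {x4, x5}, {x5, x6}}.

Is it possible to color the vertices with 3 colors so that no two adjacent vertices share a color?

No

x2, x3, x4, x5 are mutually adjacent (a clique of size 4), so at least 4 colors are needed.
So 3 colors are not enough.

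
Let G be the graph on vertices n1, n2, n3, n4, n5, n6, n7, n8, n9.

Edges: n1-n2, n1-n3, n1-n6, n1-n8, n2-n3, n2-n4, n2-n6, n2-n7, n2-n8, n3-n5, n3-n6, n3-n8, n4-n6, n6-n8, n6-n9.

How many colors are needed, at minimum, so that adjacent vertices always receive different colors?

5

n1, n2, n3, n6, n8 form a clique, so at least 5 colors are needed.
5 colors suffice: color 1 → {n2, n5, n9}; color 2 → {n6, n7}; color 3 → {n3, n4}; color 4 → {n8}; color 5 → {n1}. Every edge joins two different colors.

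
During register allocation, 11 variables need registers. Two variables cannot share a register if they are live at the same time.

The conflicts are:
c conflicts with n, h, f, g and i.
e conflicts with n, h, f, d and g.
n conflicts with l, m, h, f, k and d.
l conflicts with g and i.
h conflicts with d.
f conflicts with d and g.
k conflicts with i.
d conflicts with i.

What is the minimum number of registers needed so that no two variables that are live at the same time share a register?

e, n, h, d all conflict with each other, so at least 4 registers are needed.
A valid assignment using 4 registers: c=2, e=4, n=1, l=2, m=2, h=3, f=3, k=2, d=2, g=1, i=1. No two conflicting variables share a register.

4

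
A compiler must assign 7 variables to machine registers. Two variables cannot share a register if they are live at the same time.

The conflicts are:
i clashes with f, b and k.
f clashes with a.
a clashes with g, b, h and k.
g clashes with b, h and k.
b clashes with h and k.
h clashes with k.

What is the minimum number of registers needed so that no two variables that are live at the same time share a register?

a, g, b, h, k pairwise conflict, so at least 5 registers are needed.
5 registers suffice: register 1 → {f, k}; register 2 → {i, a}; register 3 → {b}; register 4 → {h}; register 5 → {g}. No two conflicting variables share a register.

5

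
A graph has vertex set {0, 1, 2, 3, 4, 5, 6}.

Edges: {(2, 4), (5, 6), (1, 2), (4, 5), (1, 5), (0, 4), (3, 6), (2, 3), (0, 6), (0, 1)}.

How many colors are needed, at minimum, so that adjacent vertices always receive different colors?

The cycle 0-1-2-3-6-0 has odd length 5, so it cannot be 2-colored; at least 3 colors are needed.
One proper 3-coloring: 0=green, 1=blue, 2=red, 3=blue, 4=blue, 5=green, 6=red. No two adjacent vertices share a color.

3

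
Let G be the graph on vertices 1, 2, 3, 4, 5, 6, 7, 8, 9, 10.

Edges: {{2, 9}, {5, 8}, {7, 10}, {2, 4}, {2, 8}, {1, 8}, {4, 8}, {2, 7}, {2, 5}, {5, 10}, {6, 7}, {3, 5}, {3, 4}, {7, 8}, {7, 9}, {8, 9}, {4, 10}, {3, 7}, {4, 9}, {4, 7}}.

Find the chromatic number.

2, 4, 7, 8, 9 are pairwise adjacent (a clique of size 5), so at least 5 colors are needed.
5 colors suffice: color a → {1, 5, 7}; color b → {3, 6, 8, 10}; color c → {4}; color d → {2}; color e → {9}. No two adjacent vertices share a color.

5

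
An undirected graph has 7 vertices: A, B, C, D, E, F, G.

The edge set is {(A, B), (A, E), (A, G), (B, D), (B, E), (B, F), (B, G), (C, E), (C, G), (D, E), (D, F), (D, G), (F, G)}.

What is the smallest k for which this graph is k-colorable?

4

B, D, F, G form a clique, so at least 4 colors are needed.
One proper 4-coloring: A=3, B=2, C=2, D=3, E=1, F=4, G=1. Each edge has distinct colors on its endpoints.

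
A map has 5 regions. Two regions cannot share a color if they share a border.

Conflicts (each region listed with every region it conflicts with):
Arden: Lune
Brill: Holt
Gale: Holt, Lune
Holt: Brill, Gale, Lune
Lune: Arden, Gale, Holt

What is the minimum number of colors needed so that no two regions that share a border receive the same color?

Gale, Holt, Lune all conflict with each other, so at least 3 colors are needed.
3 colors suffice: color 1 → {Arden, Holt}; color 2 → {Brill, Lune}; color 3 → {Gale}. Each listed conflict is separated.

3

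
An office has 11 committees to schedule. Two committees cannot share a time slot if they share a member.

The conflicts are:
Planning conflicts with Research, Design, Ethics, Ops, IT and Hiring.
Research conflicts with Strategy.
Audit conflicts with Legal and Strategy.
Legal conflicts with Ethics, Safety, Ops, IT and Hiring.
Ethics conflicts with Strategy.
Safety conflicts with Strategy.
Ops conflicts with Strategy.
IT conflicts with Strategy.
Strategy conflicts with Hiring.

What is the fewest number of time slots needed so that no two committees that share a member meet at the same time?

Planning and Design conflict, so at least 2 time slots are needed.
A valid assignment using 2 time slots: Planning=1, Research=2, Design=2, Audit=2, Legal=1, Ethics=2, Safety=2, Ops=2, IT=2, Strategy=1, Hiring=2. Every pair that conflicts lands in different time slots.

2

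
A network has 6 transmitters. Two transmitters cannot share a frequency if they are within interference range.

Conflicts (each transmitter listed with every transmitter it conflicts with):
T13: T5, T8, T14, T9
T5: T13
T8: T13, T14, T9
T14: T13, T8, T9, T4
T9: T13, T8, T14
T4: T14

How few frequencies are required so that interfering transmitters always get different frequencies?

4

T13, T8, T14, T9 all conflict with each other, so at least 4 frequencies are needed.
4 frequencies suffice: frequency 1 → {T5, T14}; frequency 2 → {T13, T4}; frequency 3 → {T8}; frequency 4 → {T9}. Every pair that conflicts lands in different frequencies.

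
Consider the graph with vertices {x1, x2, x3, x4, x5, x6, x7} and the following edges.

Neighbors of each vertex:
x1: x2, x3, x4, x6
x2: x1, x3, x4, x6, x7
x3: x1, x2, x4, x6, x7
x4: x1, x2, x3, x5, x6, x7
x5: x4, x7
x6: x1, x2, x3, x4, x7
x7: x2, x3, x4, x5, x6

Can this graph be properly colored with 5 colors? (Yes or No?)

The chromatic number is 5. x2, x3, x4, x6, x7 are pairwise adjacent (a clique of size 5), so at least 5 colors are needed.
5 colors suffice: color red → {x4}; color blue → {x5, x6}; color green → {x1, x7}; color yellow → {x2}; color purple → {x3}.
That is already a proper 5-coloring.

Yes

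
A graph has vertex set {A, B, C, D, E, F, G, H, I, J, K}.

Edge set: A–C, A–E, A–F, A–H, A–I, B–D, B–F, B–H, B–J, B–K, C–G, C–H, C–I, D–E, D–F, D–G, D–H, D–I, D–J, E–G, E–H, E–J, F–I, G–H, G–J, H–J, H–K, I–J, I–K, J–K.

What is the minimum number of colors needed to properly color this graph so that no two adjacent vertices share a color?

5

D, E, G, H, J are mutually adjacent (a clique of size 5), so at least 5 colors are needed.
A valid assignment using 5 colors: A=2, B=4, C=3, D=2, E=4, F=3, G=5, H=1, I=1, J=3, K=2. Every edge joins two different colors.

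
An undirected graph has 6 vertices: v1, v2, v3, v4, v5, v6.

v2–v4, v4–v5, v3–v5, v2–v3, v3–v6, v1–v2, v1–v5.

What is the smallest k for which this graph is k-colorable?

v1 and v5 are adjacent, so at least 2 colors are needed.
A valid assignment using 2 colors: v1=blue, v2=red, v3=blue, v4=blue, v5=red, v6=red. Every edge joins two different colors.

2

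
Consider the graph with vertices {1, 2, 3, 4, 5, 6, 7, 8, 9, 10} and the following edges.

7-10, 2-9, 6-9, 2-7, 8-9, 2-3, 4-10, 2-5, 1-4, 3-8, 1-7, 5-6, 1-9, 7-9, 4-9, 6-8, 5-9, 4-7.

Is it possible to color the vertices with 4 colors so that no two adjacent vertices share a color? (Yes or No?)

Yes

The chromatic number is 4. 1, 4, 7, 9 are mutually adjacent (a clique of size 4), so at least 4 colors are needed.
4 colors suffice: color a → {3, 9, 10}; color b → {5, 7, 8}; color c → {2, 4, 6}; color d → {1}.
That is already a proper 4-coloring.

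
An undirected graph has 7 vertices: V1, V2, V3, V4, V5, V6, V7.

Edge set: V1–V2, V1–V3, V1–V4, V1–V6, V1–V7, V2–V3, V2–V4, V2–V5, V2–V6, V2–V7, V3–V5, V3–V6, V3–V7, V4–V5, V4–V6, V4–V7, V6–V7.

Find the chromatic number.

5

V1, V2, V4, V6, V7 are mutually adjacent (a clique of size 5), so at least 5 colors are needed.
5 colors suffice: color R → {V2}; color B → {V3, V4}; color G → {V5, V7}; color Y → {V6}; color P → {V1}. No two adjacent vertices share a color.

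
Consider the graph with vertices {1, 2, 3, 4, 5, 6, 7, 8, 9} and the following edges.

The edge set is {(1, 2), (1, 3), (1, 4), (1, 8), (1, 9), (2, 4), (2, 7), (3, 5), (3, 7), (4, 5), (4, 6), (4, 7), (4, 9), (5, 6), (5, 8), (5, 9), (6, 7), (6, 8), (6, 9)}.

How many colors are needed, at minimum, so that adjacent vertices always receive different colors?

4, 5, 6, 9 form a clique, so at least 4 colors are needed.
A valid assignment using 4 colors: 1=b, 2=d, 3=a, 4=a, 5=c, 6=b, 7=c, 8=a, 9=d. No two adjacent vertices share a color.

4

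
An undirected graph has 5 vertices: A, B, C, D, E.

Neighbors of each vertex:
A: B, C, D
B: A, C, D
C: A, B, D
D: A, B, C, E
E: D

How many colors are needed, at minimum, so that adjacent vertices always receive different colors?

A, B, C, D form a clique, so at least 4 colors are needed.
A valid assignment using 4 colors: A=2, B=4, C=3, D=1, E=2. No two adjacent vertices share a color.

4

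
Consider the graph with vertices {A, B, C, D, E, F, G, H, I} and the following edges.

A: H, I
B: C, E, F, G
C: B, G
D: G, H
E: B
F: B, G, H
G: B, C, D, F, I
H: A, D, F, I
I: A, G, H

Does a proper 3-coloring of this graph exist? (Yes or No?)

The chromatic number is 3. B, F, G are mutually adjacent, so at least 3 colors are needed.
3 colors suffice: color 1 → {E, G, H}; color 2 → {B, D, I}; color 3 → {A, C, F}.
That is already a proper 3-coloring.

Yes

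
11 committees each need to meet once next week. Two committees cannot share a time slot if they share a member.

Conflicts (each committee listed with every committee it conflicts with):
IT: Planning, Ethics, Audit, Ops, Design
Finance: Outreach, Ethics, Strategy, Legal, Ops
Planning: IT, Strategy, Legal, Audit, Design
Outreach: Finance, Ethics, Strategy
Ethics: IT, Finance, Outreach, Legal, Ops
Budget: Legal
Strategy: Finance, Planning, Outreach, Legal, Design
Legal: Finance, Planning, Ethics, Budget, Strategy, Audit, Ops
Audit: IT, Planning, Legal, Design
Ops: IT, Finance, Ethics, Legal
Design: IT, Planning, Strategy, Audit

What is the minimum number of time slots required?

Finance, Ethics, Legal, Ops are mutually in conflict, so at least 4 time slots are needed.
4 time slots suffice: time slot 1 → {IT, Outreach, Legal}; time slot 2 → {Finance, Planning, Budget}; time slot 3 → {Ethics, Strategy, Audit}; time slot 4 → {Ops, Design}. Each listed conflict is separated.

4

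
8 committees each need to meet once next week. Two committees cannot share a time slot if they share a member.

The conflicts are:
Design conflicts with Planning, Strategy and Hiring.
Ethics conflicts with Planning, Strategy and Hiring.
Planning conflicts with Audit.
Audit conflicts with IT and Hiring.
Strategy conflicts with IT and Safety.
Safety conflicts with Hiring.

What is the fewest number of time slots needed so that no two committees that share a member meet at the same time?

3

The cycle Strategy-Design-Planning-Audit-IT-Strategy has odd length 5, so it cannot be 2-colored; at least 3 time slots are needed.
3 time slots suffice: time slot 1 → {Planning, Strategy, Hiring}; time slot 2 → {Design, Ethics, Audit, Safety}; time slot 3 → {IT}. Each listed conflict is separated.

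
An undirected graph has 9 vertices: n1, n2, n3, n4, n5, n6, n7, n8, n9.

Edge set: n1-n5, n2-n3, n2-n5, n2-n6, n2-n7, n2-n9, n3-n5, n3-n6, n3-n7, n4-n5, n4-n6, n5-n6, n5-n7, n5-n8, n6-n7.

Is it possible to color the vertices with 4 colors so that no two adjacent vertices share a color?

No

n2, n3, n5, n6, n7 form a clique, so at least 5 colors are needed.
So 4 colors are not enough.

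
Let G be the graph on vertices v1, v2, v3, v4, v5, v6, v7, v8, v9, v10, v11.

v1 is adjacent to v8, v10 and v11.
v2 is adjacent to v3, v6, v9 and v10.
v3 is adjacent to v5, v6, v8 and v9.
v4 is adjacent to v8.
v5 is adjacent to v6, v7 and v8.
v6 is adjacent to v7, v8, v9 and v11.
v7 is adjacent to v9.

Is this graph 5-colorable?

Yes

The chromatic number is 4. v2, v3, v6, v9 form a clique, so at least 4 colors are needed.
A valid assignment using 4 colors: v1=red, v2=green, v3=blue, v4=red, v5=yellow, v6=red, v7=blue, v8=green, v9=yellow, v10=blue, v11=blue.
Since 5 ≥ 4, a proper 5-coloring certainly exists.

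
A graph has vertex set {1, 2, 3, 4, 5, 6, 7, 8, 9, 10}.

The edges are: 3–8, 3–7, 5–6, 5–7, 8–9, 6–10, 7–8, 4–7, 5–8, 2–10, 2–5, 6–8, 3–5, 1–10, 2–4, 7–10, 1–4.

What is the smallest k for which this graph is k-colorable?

3, 5, 7, 8 are pairwise adjacent (a clique of size 4), so at least 4 colors are needed.
4 colors suffice: color a → {1, 2, 6, 7, 9}; color b → {4, 8, 10}; color c → {5}; color d → {3}. Every edge joins two different colors.

4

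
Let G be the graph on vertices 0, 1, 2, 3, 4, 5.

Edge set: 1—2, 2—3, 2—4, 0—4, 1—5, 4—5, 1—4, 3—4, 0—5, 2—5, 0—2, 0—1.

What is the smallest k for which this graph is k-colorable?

0, 1, 2, 4, 5 are pairwise adjacent (a clique of size 5), so at least 5 colors are needed.
A valid assignment using 5 colors: 0=yellow, 1=green, 2=blue, 3=green, 4=red, 5=purple. Each edge has distinct colors on its endpoints.

5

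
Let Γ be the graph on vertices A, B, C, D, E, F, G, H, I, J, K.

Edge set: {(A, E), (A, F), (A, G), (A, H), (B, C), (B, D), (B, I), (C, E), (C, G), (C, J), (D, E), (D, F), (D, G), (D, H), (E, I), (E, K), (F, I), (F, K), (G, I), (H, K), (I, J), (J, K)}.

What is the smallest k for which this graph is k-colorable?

A and F are adjacent, so at least 2 colors are needed.
A valid assignment using 2 colors: A=1, B=2, C=1, D=1, E=2, F=2, G=2, H=2, I=1, J=2, K=1. No two adjacent vertices share a color.

2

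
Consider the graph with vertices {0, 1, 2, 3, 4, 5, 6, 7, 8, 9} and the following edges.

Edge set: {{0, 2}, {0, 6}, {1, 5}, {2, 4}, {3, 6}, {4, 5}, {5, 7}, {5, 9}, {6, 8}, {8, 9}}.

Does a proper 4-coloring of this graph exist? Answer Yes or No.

The chromatic number is 3. The cycle 8-9-5-4-2-0-6-8 has odd length 7, so it cannot be 2-colored; at least 3 colors are needed.
3 colors suffice: color a → {2, 5, 6}; color b → {0, 1, 3, 4, 7, 9}; color c → {8}.
Since 4 ≥ 3, a proper 4-coloring certainly exists.

Yes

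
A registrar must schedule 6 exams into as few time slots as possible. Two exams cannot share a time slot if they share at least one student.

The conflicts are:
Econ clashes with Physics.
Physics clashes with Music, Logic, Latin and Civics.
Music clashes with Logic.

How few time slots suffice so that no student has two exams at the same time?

Physics, Music, Logic pairwise conflict, so at least 3 time slots are needed.
3 time slots suffice: Econ=2, Physics=1, Music=3, Logic=2, Latin=2, Civics=2. Every pair that conflicts lands in different time slots.

3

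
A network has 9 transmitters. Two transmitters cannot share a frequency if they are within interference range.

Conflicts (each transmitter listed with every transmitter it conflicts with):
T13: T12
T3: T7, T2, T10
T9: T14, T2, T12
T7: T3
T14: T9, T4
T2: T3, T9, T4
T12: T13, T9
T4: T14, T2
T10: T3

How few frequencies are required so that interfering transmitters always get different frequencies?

2

T9 and T14 conflict, so at least 2 frequencies are needed.
2 frequencies suffice: frequency 1 → {T13, T3, T9, T4}; frequency 2 → {T7, T14, T2, T12, T10}. No two conflicting transmitters share a frequency.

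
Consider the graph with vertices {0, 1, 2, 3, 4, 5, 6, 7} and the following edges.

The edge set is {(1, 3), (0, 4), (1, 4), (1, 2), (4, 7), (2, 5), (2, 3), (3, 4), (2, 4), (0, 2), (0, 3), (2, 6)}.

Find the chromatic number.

1, 2, 3, 4 form a clique, so at least 4 colors are needed.
A valid assignment using 4 colors: 0=yellow, 1=yellow, 2=red, 3=green, 4=blue, 5=blue, 6=blue, 7=red. Each edge has distinct colors on its endpoints.

4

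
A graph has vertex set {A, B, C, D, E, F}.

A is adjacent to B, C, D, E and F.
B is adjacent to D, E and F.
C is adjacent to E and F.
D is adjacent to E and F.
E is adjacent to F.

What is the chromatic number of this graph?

5

A, B, D, E, F are pairwise adjacent (a clique of size 5), so at least 5 colors are needed.
5 colors suffice: color 1 → {E}; color 2 → {F}; color 3 → {A}; color 4 → {B, C}; color 5 → {D}. No two adjacent vertices share a color.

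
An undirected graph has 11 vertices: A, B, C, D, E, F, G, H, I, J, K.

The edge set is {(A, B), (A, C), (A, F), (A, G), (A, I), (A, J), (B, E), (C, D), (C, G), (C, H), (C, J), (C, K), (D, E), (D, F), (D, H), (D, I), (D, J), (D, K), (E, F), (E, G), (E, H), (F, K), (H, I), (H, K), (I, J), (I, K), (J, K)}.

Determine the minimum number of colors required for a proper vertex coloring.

C, D, H, K form a clique, so at least 4 colors are needed.
4 colors suffice: color 1 → {A, D}; color 2 → {E, K}; color 3 → {B, C, F, I}; color 4 → {G, H, J}. No two adjacent vertices share a color.

4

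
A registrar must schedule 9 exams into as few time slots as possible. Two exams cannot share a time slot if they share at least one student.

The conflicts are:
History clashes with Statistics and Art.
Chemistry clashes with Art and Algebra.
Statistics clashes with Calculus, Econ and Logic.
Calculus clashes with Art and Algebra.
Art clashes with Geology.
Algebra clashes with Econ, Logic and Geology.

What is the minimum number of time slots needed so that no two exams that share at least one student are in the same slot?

Algebra and Econ conflict, so at least 2 time slots are needed.
Using 2 time slots: History=2, Chemistry=2, Statistics=1, Calculus=2, Art=1, Algebra=1, Econ=2, Logic=2, Geology=2. Every pair that conflicts lands in different time slots.

2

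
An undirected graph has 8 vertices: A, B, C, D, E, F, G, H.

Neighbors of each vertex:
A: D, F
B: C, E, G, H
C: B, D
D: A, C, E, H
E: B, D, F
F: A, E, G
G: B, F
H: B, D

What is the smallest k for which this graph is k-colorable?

A and D are adjacent, so at least 2 colors are needed.
2 colors suffice: color 1 → {B, D, F}; color 2 → {A, C, E, G, H}. No two adjacent vertices share a color.

2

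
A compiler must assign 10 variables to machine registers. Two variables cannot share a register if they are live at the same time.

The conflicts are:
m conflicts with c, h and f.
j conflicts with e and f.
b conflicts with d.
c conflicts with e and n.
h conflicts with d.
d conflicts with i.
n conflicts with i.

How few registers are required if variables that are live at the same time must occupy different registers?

3

The cycle c-m-f-j-e-c has odd length 5, so it cannot be 2-colored; at least 3 registers are needed.
3 registers suffice: register 1 → {m, e, d, n}; register 2 → {b, c, h, f, i}; register 3 → {j}. Each listed conflict is separated.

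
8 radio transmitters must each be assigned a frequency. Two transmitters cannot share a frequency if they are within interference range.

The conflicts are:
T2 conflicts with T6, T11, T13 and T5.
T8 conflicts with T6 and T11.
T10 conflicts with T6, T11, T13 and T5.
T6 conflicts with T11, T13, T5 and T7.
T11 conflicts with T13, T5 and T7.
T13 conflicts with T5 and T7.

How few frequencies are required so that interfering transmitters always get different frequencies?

T2, T6, T11, T13, T5 are mutually in conflict, so at least 5 frequencies are needed.
Using 5 frequencies: T2=5, T8=3, T10=5, T6=1, T11=2, T13=3, T5=4, T7=4. Every pair that conflicts lands in different frequencies.

5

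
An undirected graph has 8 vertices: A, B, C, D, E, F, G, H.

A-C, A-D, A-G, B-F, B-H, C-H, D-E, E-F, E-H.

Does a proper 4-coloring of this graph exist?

The chromatic number is 3. The cycle H-C-A-D-E-H has odd length 5, so it cannot be 2-colored; at least 3 colors are needed.
3 colors suffice: color 1 → {A, F, H}; color 2 → {B, C, E, G}; color 3 → {D}.
Since 4 ≥ 3, a proper 4-coloring certainly exists.

Yes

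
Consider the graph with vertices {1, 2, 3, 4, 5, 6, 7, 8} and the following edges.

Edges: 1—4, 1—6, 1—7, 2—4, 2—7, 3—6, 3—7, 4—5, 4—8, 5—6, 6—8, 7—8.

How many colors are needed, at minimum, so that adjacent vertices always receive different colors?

2

2 and 7 are adjacent, so at least 2 colors are needed.
2 colors suffice: color a → {4, 6, 7}; color b → {1, 2, 3, 5, 8}. No two adjacent vertices share a color.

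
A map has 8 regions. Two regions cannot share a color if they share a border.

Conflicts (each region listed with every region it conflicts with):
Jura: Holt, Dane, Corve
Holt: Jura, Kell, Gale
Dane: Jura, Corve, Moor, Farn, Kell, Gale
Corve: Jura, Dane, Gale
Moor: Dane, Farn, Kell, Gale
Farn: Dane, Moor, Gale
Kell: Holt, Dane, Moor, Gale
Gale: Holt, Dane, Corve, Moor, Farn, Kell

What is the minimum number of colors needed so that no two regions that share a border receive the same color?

Dane, Moor, Kell, Gale all conflict with each other, so at least 4 colors are needed.
4 colors suffice: Jura=2, Holt=1, Dane=1, Corve=3, Moor=3, Farn=4, Kell=4, Gale=2. Each listed conflict is separated.

4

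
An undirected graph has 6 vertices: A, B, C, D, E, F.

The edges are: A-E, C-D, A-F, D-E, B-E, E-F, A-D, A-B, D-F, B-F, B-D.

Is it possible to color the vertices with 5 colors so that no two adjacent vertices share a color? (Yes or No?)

Yes

The chromatic number is 5. A, B, D, E, F are pairwise adjacent (a clique of size 5), so at least 5 colors are needed.
A valid assignment using 5 colors: A=green, B=yellow, C=blue, D=red, E=purple, F=blue.
That is already a proper 5-coloring.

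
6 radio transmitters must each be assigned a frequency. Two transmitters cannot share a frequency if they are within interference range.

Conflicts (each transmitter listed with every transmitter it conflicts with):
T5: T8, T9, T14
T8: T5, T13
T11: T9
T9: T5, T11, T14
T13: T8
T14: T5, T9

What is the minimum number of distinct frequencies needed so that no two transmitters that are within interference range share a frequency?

3

T5, T9, T14 are mutually in conflict, so at least 3 frequencies are needed.
3 frequencies suffice: frequency 1 → {T8, T9}; frequency 2 → {T5, T11, T13}; frequency 3 → {T14}. Every pair that conflicts lands in different frequencies.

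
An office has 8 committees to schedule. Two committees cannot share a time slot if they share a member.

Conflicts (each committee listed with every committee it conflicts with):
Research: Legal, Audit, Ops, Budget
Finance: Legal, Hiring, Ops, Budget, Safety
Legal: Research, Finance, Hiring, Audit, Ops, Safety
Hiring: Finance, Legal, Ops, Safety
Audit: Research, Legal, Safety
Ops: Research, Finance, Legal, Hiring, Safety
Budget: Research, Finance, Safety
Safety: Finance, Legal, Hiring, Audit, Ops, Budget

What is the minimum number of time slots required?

Finance, Legal, Hiring, Ops, Safety are mutually in conflict, so at least 5 time slots are needed.
5 time slots suffice: time slot 1 → {Legal, Budget}; time slot 2 → {Research, Safety}; time slot 3 → {Finance, Audit}; time slot 4 → {Ops}; time slot 5 → {Hiring}. Each listed conflict is separated.

5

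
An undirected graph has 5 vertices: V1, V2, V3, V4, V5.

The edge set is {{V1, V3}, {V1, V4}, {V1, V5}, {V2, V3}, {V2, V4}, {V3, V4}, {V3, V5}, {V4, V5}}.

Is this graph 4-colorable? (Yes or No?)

Yes

The chromatic number is 4. V1, V3, V4, V5 form a clique, so at least 4 colors are needed.
4 colors suffice: color R → {V4}; color B → {V3}; color G → {V1, V2}; color Y → {V5}.
That is already a proper 4-coloring.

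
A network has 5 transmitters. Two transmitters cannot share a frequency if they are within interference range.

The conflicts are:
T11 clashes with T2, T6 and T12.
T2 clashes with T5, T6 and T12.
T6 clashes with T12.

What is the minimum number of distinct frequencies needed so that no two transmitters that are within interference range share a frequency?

T11, T2, T6, T12 are mutually in conflict, so at least 4 frequencies are needed.
4 frequencies suffice: frequency 1 → {T2}; frequency 2 → {T5, T12}; frequency 3 → {T11}; frequency 4 → {T6}. Every pair that conflicts lands in different frequencies.

4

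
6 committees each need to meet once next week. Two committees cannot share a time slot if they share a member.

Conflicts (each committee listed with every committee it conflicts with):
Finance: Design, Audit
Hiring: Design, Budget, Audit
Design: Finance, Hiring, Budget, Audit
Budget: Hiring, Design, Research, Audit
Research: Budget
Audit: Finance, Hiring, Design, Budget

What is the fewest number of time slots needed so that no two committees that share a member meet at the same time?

Hiring, Design, Budget, Audit are mutually in conflict, so at least 4 time slots are needed.
Using 4 time slots: Finance=1, Hiring=4, Design=3, Budget=1, Research=2, Audit=2. Each listed conflict is separated.

4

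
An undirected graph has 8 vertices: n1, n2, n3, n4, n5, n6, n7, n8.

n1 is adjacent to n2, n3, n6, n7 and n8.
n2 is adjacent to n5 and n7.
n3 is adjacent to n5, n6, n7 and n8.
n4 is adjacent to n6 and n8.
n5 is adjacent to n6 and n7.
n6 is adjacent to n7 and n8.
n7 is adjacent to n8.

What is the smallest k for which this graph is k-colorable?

5

n1, n3, n6, n7, n8 are pairwise adjacent (a clique of size 5), so at least 5 colors are needed.
5 colors suffice: n1=5, n2=2, n3=3, n4=1, n5=4, n6=2, n7=1, n8=4. Every edge joins two different colors.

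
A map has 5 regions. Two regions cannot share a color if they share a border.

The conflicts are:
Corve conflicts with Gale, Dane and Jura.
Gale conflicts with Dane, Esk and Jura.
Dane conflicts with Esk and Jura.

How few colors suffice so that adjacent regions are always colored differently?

4

Corve, Gale, Dane, Jura are mutually in conflict, so at least 4 colors are needed.
4 colors suffice: color 1 → {Dane}; color 2 → {Gale}; color 3 → {Corve, Esk}; color 4 → {Jura}. Every pair that conflicts lands in different colors.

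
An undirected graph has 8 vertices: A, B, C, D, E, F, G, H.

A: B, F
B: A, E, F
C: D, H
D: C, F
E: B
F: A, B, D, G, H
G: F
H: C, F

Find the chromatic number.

A, B, F are pairwise adjacent, so at least 3 colors are needed.
3 colors suffice: color red → {C, E, F}; color blue → {B, D, G, H}; color green → {A}. Every edge joins two different colors.

3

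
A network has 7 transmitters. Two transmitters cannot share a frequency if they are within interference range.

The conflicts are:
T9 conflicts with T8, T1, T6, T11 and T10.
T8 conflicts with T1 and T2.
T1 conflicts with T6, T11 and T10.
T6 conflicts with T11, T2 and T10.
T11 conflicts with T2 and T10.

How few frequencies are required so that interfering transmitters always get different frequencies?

T9, T1, T6, T11, T10 pairwise conflict, so at least 5 frequencies are needed.
5 frequencies suffice: frequency 1 → {T8, T11}; frequency 2 → {T1, T2}; frequency 3 → {T6}; frequency 4 → {T9}; frequency 5 → {T10}. Each listed conflict is separated.

5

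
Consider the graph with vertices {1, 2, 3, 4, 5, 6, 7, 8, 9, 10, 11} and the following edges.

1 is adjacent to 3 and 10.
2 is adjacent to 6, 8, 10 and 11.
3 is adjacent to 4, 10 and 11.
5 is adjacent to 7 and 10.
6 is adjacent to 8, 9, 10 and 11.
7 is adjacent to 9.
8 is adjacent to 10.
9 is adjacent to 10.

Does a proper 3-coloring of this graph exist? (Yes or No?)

2, 6, 8, 10 form a clique, so at least 4 colors are needed.
So 3 colors are not enough.

No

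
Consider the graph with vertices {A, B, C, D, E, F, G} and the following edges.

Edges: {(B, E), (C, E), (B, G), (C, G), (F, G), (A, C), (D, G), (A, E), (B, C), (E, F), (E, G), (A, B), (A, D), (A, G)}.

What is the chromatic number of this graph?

A, B, C, E, G are pairwise adjacent (a clique of size 5), so at least 5 colors are needed.
5 colors suffice: color 1 → {G}; color 2 → {A, F}; color 3 → {D, E}; color 4 → {C}; color 5 → {B}. Every edge joins two different colors.

5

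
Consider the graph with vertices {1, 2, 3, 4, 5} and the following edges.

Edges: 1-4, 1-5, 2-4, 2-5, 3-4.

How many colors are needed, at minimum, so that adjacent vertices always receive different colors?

2

2 and 5 are adjacent, so at least 2 colors are needed.
2 colors suffice: color red → {4, 5}; color blue → {1, 2, 3}. No two adjacent vertices share a color.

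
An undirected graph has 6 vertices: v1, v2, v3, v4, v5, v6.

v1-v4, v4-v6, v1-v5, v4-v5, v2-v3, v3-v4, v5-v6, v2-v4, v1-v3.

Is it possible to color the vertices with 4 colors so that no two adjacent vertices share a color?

Yes

The chromatic number is 3. v2, v3, v4 are pairwise adjacent, so at least 3 colors are needed.
One proper 3-coloring: v1=2, v2=2, v3=3, v4=1, v5=3, v6=2.
Since 4 ≥ 3, a proper 4-coloring certainly exists.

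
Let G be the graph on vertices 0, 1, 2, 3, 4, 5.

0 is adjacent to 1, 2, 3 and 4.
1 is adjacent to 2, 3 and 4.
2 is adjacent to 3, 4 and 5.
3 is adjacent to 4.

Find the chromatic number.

0, 1, 2, 3, 4 are mutually adjacent (a clique of size 5), so at least 5 colors are needed.
A valid assignment using 5 colors: 0=e, 1=d, 2=a, 3=c, 4=b, 5=b. Each edge has distinct colors on its endpoints.

5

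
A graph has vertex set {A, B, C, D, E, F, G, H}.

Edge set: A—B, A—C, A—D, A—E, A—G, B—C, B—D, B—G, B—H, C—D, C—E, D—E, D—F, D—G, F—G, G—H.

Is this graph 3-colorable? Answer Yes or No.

No

A, B, D, G are pairwise adjacent (a clique of size 4), so at least 4 colors are needed.
So 3 colors are not enough.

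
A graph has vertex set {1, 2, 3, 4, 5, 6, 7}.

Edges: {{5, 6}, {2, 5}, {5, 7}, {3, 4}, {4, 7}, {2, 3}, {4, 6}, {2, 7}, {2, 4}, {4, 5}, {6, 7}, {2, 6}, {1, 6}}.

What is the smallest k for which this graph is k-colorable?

2, 4, 5, 6, 7 form a clique, so at least 5 colors are needed.
5 colors suffice: 1=b, 2=b, 3=a, 4=c, 5=d, 6=a, 7=e. Every edge joins two different colors.

5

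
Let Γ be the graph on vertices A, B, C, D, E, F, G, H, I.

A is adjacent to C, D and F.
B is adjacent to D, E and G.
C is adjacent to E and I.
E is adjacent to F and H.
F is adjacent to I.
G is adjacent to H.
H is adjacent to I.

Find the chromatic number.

The cycle C-E-B-D-A-C has odd length 5, so it cannot be 2-colored; at least 3 colors are needed.
3 colors suffice: color 1 → {A, E, G, I}; color 2 → {B, C, F, H}; color 3 → {D}. Each edge has distinct colors on its endpoints.

3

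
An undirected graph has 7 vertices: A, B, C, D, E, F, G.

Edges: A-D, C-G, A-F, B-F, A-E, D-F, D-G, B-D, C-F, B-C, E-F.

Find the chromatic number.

A, E, F are mutually adjacent, so at least 3 colors are needed.
3 colors suffice: color red → {F, G}; color blue → {C, D, E}; color green → {A, B}. Each edge has distinct colors on its endpoints.

3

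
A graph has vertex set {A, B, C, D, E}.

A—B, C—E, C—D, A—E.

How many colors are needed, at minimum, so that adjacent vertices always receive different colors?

C and E are adjacent, so at least 2 colors are needed.
2 colors suffice: color red → {A, C}; color blue → {B, D, E}. Every edge joins two different colors.

2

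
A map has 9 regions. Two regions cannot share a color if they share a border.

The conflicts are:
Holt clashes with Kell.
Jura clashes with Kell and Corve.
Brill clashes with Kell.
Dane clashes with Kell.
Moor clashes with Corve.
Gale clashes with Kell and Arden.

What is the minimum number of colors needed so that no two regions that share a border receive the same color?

Gale and Arden conflict, so at least 2 colors are needed.
2 colors suffice: color 1 → {Kell, Arden, Corve}; color 2 → {Holt, Jura, Brill, Dane, Moor, Gale}. Each listed conflict is separated.

2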